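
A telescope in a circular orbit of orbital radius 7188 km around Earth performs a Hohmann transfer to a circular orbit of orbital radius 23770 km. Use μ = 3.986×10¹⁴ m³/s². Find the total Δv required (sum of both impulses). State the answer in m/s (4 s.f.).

Δv_total ≈ 3086 m/s

r₁ = 7188 km = 7.188×10⁶ m.
r₂ = 23770 km = 2.377×10⁷ m.
Transfer ellipse a_t = (r₁ + r₂)/2 = 1.548×10⁷ m.
At r₁: circular v_c1 = √(μ/r₁) = 7447 m/s; transfer-perigee v_p = √[μ(2/r₁ − 1/a_t)] = 9228 m/s.
Δv₁ = v_p − v_c1 = 1781 m/s.
At r₂: circular v_c2 = √(μ/r₂) = 4095 m/s; transfer-apogee v_a = √[μ(2/r₂ − 1/a_t)] = 2791 m/s.
Δv₂ = v_c2 − v_a = 1304 m/s.
Total Δv = Δv₁ + Δv₂ = 3086 m/s.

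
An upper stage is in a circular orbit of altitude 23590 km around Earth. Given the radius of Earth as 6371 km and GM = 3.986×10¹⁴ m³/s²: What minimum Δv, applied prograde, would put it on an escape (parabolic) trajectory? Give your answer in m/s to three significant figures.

r = 6371 + 23590 = 29961 km = 2.9961×10⁷ m.
Circular speed v_c = √(μ/r) = 3647 m/s.
Escape speed v_esc = √(2μ/r) = √2 × v_c = 5158 m/s.
Δv = v_esc − v_c = 1511 m/s.

Δv ≈ 1510 m/s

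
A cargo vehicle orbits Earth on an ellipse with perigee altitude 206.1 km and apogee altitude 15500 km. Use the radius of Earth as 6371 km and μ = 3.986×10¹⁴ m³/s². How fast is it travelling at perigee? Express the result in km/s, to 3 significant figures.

r_p = 6371 + 206.1 = 6577.1 km = 6.5771×10⁶ m.
r_a = 6371 + 15500 = 21871 km = 2.1871×10⁷ m.
Semi-major axis a = (r_p + r_a)/2 = 14224 km = 1.422×10⁷ m.
Vis-viva: v² = μ(2/r − 1/a) = 3.986×10¹⁴ × (3.041×10⁻⁷ − 7.030×10⁻⁸) = 9.319×10⁷ m²/s².
v = 9653 m/s = 9.653 km/s.

v ≈ 9.65 km/s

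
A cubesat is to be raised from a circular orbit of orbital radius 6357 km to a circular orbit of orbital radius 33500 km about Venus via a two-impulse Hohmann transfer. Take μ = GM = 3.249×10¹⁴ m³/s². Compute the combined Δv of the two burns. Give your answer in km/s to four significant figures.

r₁ = 6357 km = 6.357×10⁶ m.
r₂ = 33500 km = 3.350×10⁷ m.
Transfer ellipse a_t = (r₁ + r₂)/2 = 1.993×10⁷ m.
At r₁: circular v_c1 = √(μ/r₁) = 7149 m/s; transfer-periapsis v_p = √[μ(2/r₁ − 1/a_t)] = 9269 m/s.
Δv₁ = v_p − v_c1 = 2120 m/s.
At r₂: circular v_c2 = √(μ/r₂) = 3114 m/s; transfer-apoapsis v_a = √[μ(2/r₂ − 1/a_t)] = 1759 m/s.
Δv₂ = v_c2 − v_a = 1355 m/s.
Total Δv = Δv₁ + Δv₂ = 3475 m/s = 3.475 km/s.

Δv_total ≈ 3.475 km/s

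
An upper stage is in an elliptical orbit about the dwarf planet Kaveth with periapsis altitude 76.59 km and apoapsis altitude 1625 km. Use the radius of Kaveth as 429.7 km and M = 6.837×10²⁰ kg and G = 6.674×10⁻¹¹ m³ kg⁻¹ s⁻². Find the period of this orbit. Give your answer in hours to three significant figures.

T ≈ 11.8 hours

μ = GM = 6.674×10⁻¹¹ × 6.837×10²⁰ = 4.563×10¹⁰ m³/s².
r_p = 429.7 + 76.59 = 506.29 km = 5.0629×10⁵ m.
r_a = 429.7 + 1625 = 2054.7 km = 2.0547×10⁶ m.
Semi-major axis a = (r_p + r_a)/2 = (506.29 + 2054.7)/2 = 1280.5 km = 1.280×10⁶ m.
By Kepler's third law T = 2π√(a³/μ) = 2π × 6.783×10³ = 4.262×10⁴ s.
= 11.84 hours.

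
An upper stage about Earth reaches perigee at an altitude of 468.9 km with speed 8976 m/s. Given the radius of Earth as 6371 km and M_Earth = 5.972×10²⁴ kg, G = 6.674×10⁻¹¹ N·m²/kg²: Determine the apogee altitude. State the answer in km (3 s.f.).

apogee altitude ≈ 8950 km

μ = GM = 6.674×10⁻¹¹ × 5.972×10²⁴ = 3.986×10¹⁴ m³/s².
r_p = 6371 + 468.9 = 6839.9 km = 6.840×10⁶ m.
Specific energy ε = v²/2 − μ/r = -1.799×10⁷ J/kg, so a = −μ/(2ε) = 1.108×10⁷ m.
The apsides satisfy r_p + r_a = 2a, so the apogee radius is 2a − r_p = 1.532×10⁷ m = 15319 km.
Apogee altitude = 15319 − 6371 = 8947.7 km.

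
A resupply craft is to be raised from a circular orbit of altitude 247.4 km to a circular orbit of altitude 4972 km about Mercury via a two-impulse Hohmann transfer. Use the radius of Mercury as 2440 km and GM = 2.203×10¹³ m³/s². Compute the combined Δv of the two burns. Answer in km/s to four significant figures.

Δv_total ≈ 1.072 km/s

r₁ = 2440 + 247.4 = 2687.4 km = 2.6874×10⁶ m.
r₂ = 2440 + 4972 = 7412.0 km = 7.4120×10⁶ m.
Transfer ellipse a_t = (r₁ + r₂)/2 = 5.050×10⁶ m.
At r₁: circular v_c1 = √(μ/r₁) = 2863 m/s; transfer-periherm v_p = √[μ(2/r₁ − 1/a_t)] = 3469 m/s.
Δv₁ = v_p − v_c1 = 605.6 m/s.
At r₂: circular v_c2 = √(μ/r₂) = 1724 m/s; transfer-apoherm v_a = √[μ(2/r₂ − 1/a_t)] = 1258 m/s.
Δv₂ = v_c2 − v_a = 466.3 m/s.
Total Δv = Δv₁ + Δv₂ = 1072 m/s = 1.072 km/s.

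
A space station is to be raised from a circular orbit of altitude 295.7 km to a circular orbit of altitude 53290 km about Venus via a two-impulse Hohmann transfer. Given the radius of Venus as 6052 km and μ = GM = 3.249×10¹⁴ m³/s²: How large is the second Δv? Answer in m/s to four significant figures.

r₁ = 6052 + 295.7 = 6347.7 km = 6.3477×10⁶ m.
r₂ = 6052 + 53290 = 59342 km = 5.9342×10⁷ m.
Transfer ellipse a_t = (r₁ + r₂)/2 = 3.284×10⁷ m.
At r₁: circular v_c1 = √(μ/r₁) = 7154 m/s; transfer-periapsis v_p = √[μ(2/r₁ − 1/a_t)] = 9616 m/s.
At r₂: circular v_c2 = √(μ/r₂) = 2340 m/s; transfer-apoapsis v_a = √[μ(2/r₂ − 1/a_t)] = 1029 m/s.
Δv₂ = v_c2 − v_a = 1311 m/s.

Δv ≈ 1311 m/s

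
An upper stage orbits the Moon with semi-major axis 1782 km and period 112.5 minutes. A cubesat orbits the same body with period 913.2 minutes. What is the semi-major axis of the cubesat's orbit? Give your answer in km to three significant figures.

Kepler's third law: a³ ∝ T², so a₂ = a₁ (T₂/T₁)^(2/3).
T₂/T₁ = 8.117, (T₂/T₁)^(2/3) = 4.039.
a₂ = 1782 × 4.039 = 7198 km.

a₂ ≈ 7200 km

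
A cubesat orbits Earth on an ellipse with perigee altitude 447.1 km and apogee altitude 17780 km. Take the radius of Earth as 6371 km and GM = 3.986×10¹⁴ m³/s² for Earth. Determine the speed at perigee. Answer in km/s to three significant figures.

v ≈ 9.55 km/s

r_p = 6371 + 447.1 = 6818.1 km = 6.8181×10⁶ m.
r_a = 6371 + 17780 = 24151 km = 2.4151×10⁷ m.
Semi-major axis a = (r_p + r_a)/2 = 15485 km = 1.548×10⁷ m.
Vis-viva: v² = μ(2/r − 1/a) = 3.986×10¹⁴ × (2.933×10⁻⁷ − 6.458×10⁻⁸) = 9.118×10⁷ m²/s².
v = 9549 m/s = 9.549 km/s.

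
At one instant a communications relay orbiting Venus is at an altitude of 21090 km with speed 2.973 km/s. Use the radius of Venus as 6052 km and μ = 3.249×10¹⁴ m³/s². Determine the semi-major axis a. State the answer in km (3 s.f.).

a ≈ 21500 km

r = 6052 + 21090 = 27142 km = 2.714×10⁷ m.
Vis-viva rearranged: 1/a = 2/r − v²/μ = 7.369×10⁻⁸ − 2.720×10⁻⁸ = 4.648×10⁻⁸ m⁻¹.
a = 2.151×10⁷ m = 21514 km.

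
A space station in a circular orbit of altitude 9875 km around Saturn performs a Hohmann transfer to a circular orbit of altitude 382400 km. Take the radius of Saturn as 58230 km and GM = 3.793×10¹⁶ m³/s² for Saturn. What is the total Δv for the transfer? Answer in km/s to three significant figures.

Δv_total ≈ 11.9 km/s

r₁ = 58230 + 9875 = 68105 km = 6.8105×10⁷ m.
r₂ = 58230 + 382400 = 440630 km = 4.4063×10⁸ m.
Transfer ellipse a_t = (r₁ + r₂)/2 = 2.544×10⁸ m.
At r₁: circular v_c1 = √(μ/r₁) = 23600 m/s; transfer-perikrone v_p = √[μ(2/r₁ − 1/a_t)] = 31060 m/s.
Δv₁ = v_p − v_c1 = 7461 m/s.
At r₂: circular v_c2 = √(μ/r₂) = 9278 m/s; transfer-apokrone v_a = √[μ(2/r₂ − 1/a_t)] = 4801 m/s.
Δv₂ = v_c2 − v_a = 4477 m/s.
Total Δv = Δv₁ + Δv₂ = 11940 m/s = 11.94 km/s.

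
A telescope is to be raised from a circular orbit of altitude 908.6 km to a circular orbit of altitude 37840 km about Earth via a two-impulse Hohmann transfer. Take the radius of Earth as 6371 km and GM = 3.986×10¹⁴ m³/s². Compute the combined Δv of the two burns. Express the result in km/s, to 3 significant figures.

r₁ = 6371 + 908.6 = 7279.6 km = 7.2796×10⁶ m.
r₂ = 6371 + 37840 = 44211 km = 4.4211×10⁷ m.
Transfer ellipse a_t = (r₁ + r₂)/2 = 2.575×10⁷ m.
At r₁: circular v_c1 = √(μ/r₁) = 7400 m/s; transfer-perigee v_p = √[μ(2/r₁ − 1/a_t)] = 9697 m/s.
Δv₁ = v_p − v_c1 = 2297 m/s.
At r₂: circular v_c2 = √(μ/r₂) = 3003 m/s; transfer-apogee v_a = √[μ(2/r₂ − 1/a_t)] = 1597 m/s.
Δv₂ = v_c2 − v_a = 1406 m/s.
Total Δv = Δv₁ + Δv₂ = 3703 m/s = 3.703 km/s.

Δv_total ≈ 3.70 km/s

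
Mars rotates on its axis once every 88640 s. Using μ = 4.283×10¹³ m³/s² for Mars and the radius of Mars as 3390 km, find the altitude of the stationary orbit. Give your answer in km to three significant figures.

h_sync ≈ 17000 km

A synchronous orbit has period T, so by Kepler's third law a = (μT²/4π²)^(1/3).
μT²/4π² = 4.283×10¹³ × (8.864×10⁴)² / 39.48 = 8.524×10²¹ m³.
a = 2.043×10⁷ m = 20428 km.
Altitude h = a − R = 20428 − 3390 = 17038 km.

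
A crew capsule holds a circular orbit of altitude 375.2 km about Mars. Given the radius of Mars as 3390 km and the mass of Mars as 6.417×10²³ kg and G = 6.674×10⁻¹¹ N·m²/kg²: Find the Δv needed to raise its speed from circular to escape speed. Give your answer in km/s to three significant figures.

μ = GM = 6.674×10⁻¹¹ × 6.417×10²³ = 4.283×10¹³ m³/s².
r = 3390 + 375.2 = 3765.2 km = 3.7652×10⁶ m.
Circular speed v_c = √(μ/r) = 3373 m/s.
Escape speed v_esc = √(2μ/r) = √2 × v_c = 4770 m/s.
Δv = v_esc − v_c = 1397 m/s = 1.397 km/s.

Δv ≈ 1.40 km/s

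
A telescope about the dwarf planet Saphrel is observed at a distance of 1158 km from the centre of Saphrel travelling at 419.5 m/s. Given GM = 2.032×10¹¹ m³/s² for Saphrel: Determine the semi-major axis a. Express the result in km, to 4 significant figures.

r = 1.158×10⁶ m.
Vis-viva rearranged: 1/a = 2/r − v²/μ = 1.727×10⁻⁶ − 8.660×10⁻⁷ = 8.611×10⁻⁷ m⁻¹.
a = 1.161×10⁶ m = 1161.3 km.

a ≈ 1161 km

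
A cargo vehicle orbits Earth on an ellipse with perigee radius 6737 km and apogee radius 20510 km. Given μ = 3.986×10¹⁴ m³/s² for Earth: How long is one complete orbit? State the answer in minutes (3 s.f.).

Semi-major axis a = (r_p + r_a)/2 = (6737.0 + 20510)/2 = 13624 km = 1.362×10⁷ m.
By Kepler's third law T = 2π√(a³/μ) = 2π × 2.519×10³ = 1.583×10⁴ s.
= 263.8 minutes.

T ≈ 264 minutes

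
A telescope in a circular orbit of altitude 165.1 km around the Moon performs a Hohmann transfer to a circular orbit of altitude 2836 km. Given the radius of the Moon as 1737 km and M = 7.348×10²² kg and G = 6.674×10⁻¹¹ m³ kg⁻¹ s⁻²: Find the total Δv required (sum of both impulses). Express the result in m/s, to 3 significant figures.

Δv_total ≈ 544 m/s

μ = GM = 6.674×10⁻¹¹ × 7.348×10²² = 4.904×10¹² m³/s².
r₁ = 1737 + 165.1 = 1902.1 km = 1.9021×10⁶ m.
r₂ = 1737 + 2836 = 4573.0 km = 4.5730×10⁶ m.
Transfer ellipse a_t = (r₁ + r₂)/2 = 3.238×10⁶ m.
At r₁: circular v_c1 = √(μ/r₁) = 1606 m/s; transfer-perilune v_p = √[μ(2/r₁ − 1/a_t)] = 1908 m/s.
Δv₁ = v_p − v_c1 = 302.6 m/s.
At r₂: circular v_c2 = √(μ/r₂) = 1036 m/s; transfer-apolune v_a = √[μ(2/r₂ − 1/a_t)] = 793.8 m/s.
Δv₂ = v_c2 − v_a = 241.8 m/s.
Total Δv = Δv₁ + Δv₂ = 544.5 m/s.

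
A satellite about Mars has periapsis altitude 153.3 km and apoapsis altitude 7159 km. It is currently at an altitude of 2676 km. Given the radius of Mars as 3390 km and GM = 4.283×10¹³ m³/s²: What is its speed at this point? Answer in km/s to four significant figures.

v ≈ 2.836 km/s

r_p = 3390 + 153.3 = 3543.3 km = 3.5433×10⁶ m.
r_a = 3390 + 7159 = 10549 km = 1.0549×10⁷ m.
r = 3390 + 2676 = 6066.0 km = 6.066×10⁶ m.
Semi-major axis a = (r_p + r_a)/2 = 7046.1 km = 7.046×10⁶ m.
Vis-viva: v² = μ(2/r − 1/a) = 4.283×10¹³ × (3.297×10⁻⁷ − 1.419×10⁻⁷) = 8.043×10⁶ m²/s².
v = 2836 m/s = 2.836 km/s.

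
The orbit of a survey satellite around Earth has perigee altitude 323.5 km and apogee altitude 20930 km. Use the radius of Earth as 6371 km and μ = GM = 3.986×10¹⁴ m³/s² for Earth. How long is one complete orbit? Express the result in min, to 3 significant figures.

T ≈ 368 min

r_p = 6371 + 323.5 = 6694.5 km = 6.6945×10⁶ m.
r_a = 6371 + 20930 = 27301 km = 2.7301×10⁷ m.
Semi-major axis a = (r_p + r_a)/2 = (6694.5 + 27301)/2 = 16998 km = 1.700×10⁷ m.
By Kepler's third law T = 2π√(a³/μ) = 2π × 3.510×10³ = 2.205×10⁴ s.
= 367.6 min.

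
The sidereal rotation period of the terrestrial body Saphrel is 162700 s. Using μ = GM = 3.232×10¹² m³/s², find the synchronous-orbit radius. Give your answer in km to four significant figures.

A synchronous orbit has period T, so by Kepler's third law a = (μT²/4π²)^(1/3).
μT²/4π² = 3.232×10¹² × (1.627×10⁵)² / 39.48 = 2.167×10²¹ m³.
a = 1.294×10⁷ m = 12941 km.

r_sync ≈ 12940 km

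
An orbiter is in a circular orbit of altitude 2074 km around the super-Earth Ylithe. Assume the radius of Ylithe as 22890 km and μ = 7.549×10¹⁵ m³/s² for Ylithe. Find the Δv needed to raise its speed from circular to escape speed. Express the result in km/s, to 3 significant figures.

Δv ≈ 7.20 km/s

r = 22890 + 2074 = 24964 km = 2.4964×10⁷ m.
Circular speed v_c = √(μ/r) = 17390 m/s.
Escape speed v_esc = √(2μ/r) = √2 × v_c = 24590 m/s.
Δv = v_esc − v_c = 7203 m/s = 7.203 km/s.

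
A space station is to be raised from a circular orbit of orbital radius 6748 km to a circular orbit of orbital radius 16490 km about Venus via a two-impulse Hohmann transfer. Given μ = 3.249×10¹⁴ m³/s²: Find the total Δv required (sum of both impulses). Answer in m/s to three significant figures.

r₁ = 6748 km = 6.748×10⁶ m.
r₂ = 16490 km = 1.649×10⁷ m.
Transfer ellipse a_t = (r₁ + r₂)/2 = 1.162×10⁷ m.
At r₁: circular v_c1 = √(μ/r₁) = 6939 m/s; transfer-periapsis v_p = √[μ(2/r₁ − 1/a_t)] = 8266 m/s.
Δv₁ = v_p − v_c1 = 1327 m/s.
At r₂: circular v_c2 = √(μ/r₂) = 4439 m/s; transfer-apoapsis v_a = √[μ(2/r₂ − 1/a_t)] = 3383 m/s.
Δv₂ = v_c2 − v_a = 1056 m/s.
Total Δv = Δv₁ + Δv₂ = 2384 m/s.

Δv_total ≈ 2380 m/s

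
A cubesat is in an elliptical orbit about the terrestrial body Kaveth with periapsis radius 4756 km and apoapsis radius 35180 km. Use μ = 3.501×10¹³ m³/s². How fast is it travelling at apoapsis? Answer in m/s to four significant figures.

Semi-major axis a = (r_p + r_a)/2 = 19968 km = 1.997×10⁷ m.
Vis-viva: v² = μ(2/r − 1/a) = 3.501×10¹³ × (5.685×10⁻⁸ − 5.008×10⁻⁸) = 2.370×10⁵ m²/s².
v = 486.9 m/s.

v ≈ 486.9 m/s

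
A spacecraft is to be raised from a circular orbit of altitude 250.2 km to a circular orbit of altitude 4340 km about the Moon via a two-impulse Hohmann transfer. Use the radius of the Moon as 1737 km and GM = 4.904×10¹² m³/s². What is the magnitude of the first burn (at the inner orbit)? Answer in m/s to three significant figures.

r₁ = 1737 + 250.2 = 1987.2 km = 1.9872×10⁶ m.
r₂ = 1737 + 4340 = 6077.0 km = 6.0770×10⁶ m.
Transfer ellipse a_t = (r₁ + r₂)/2 = 4.032×10⁶ m.
At r₁: circular v_c1 = √(μ/r₁) = 1571 m/s; transfer-perilune v_p = √[μ(2/r₁ − 1/a_t)] = 1929 m/s.
Δv₁ = v_p − v_c1 = 357.6 m/s.

Δv ≈ 358 m/s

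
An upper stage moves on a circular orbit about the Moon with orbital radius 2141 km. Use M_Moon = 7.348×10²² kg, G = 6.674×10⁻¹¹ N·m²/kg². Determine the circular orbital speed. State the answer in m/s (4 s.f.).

v ≈ 1513 m/s

μ = GM = 6.674×10⁻¹¹ × 7.348×10²² = 4.904×10¹² m³/s².
r = 2141 km = 2.141×10⁶ m.
For a circular orbit v = √(μ/r) = √(4.904×10¹² / 2.141×10⁶) = √(2.291×10⁶) = 1513 m/s.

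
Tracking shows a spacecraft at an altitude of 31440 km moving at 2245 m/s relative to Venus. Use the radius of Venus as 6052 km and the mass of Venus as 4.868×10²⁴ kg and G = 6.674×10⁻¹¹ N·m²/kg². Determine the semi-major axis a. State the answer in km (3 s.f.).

a ≈ 26400 km

μ = GM = 6.674×10⁻¹¹ × 4.868×10²⁴ = 3.249×10¹⁴ m³/s².
r = 6052 + 31440 = 37492 km = 3.749×10⁷ m.
Vis-viva rearranged: 1/a = 2/r − v²/μ = 5.334×10⁻⁸ − 1.551×10⁻⁸ = 3.783×10⁻⁸ m⁻¹.
a = 2.643×10⁷ m = 26433 km.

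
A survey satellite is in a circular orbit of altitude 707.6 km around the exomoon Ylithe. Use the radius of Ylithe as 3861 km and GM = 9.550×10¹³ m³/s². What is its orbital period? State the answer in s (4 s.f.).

r = 3861 + 707.6 = 4568.6 km = 4.5686×10⁶ m.
Kepler's third law: T = 2π√(r³/μ) = 2π√((4.569×10⁶)³ / 9.550×10¹³).
r³/μ = 9.985×10⁵ s², so T = 2π × 9.992×10² = 6.278×10³ s.

T ≈ 6278 s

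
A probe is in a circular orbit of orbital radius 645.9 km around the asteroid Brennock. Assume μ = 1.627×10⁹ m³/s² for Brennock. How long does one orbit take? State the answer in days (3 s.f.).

T ≈ 0.936 days

r = 645.9 km = 6.459×10⁵ m.
Kepler's third law: T = 2π√(r³/μ) = 2π√((6.459×10⁵)³ / 1.627×10⁹).
r³/μ = 1.656×10⁸ s², so T = 2π × 1.287×10⁴ = 8.086×10⁴ s.
Converting: 8.086×10⁴ s ÷ 86400 = 0.9359 days.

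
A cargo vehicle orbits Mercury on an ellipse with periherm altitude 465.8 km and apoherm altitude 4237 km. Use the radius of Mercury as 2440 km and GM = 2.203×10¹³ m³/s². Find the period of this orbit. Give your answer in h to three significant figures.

T ≈ 3.90 h

r_p = 2440 + 465.8 = 2905.8 km = 2.9058×10⁶ m.
r_a = 2440 + 4237 = 6677.0 km = 6.6770×10⁶ m.
Semi-major axis a = (r_p + r_a)/2 = (2905.8 + 6677.0)/2 = 4791.4 km = 4.791×10⁶ m.
By Kepler's third law T = 2π√(a³/μ) = 2π × 2.235×10³ = 1.404×10⁴ s.
= 3.900 h.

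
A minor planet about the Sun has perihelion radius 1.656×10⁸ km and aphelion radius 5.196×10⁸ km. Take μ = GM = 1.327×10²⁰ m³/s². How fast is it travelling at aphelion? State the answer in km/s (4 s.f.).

v ≈ 11.11 km/s

Semi-major axis a = (r_p + r_a)/2 = 3.4260×10⁸ km = 3.426×10¹¹ m.
Vis-viva: v² = μ(2/r − 1/a) = 1.327×10²⁰ × (3.849×10⁻¹² − 2.919×10⁻¹²) = 1.234×10⁸ m²/s².
v = 11110 m/s = 11.11 km/s.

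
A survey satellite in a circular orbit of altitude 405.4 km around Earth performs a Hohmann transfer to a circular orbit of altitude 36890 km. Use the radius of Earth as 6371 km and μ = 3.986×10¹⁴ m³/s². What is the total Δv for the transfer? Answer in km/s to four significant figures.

Δv_total ≈ 3.871 km/s

r₁ = 6371 + 405.4 = 6776.4 km = 6.7764×10⁶ m.
r₂ = 6371 + 36890 = 43261 km = 4.3261×10⁷ m.
Transfer ellipse a_t = (r₁ + r₂)/2 = 2.502×10⁷ m.
At r₁: circular v_c1 = √(μ/r₁) = 7670 m/s; transfer-perigee v_p = √[μ(2/r₁ − 1/a_t)] = 10090 m/s.
Δv₁ = v_p − v_c1 = 2416 m/s.
At r₂: circular v_c2 = √(μ/r₂) = 3035 m/s; transfer-apogee v_a = √[μ(2/r₂ − 1/a_t)] = 1580 m/s.
Δv₂ = v_c2 − v_a = 1456 m/s.
Total Δv = Δv₁ + Δv₂ = 3871 m/s = 3.871 km/s.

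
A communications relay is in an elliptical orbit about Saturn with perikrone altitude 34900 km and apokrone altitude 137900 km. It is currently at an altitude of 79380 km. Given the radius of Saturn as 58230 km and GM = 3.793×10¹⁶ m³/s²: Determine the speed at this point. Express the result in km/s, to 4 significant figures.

r_p = 58230 + 34900 = 93130 km = 9.3130×10⁷ m.
r_a = 58230 + 137900 = 196130 km = 1.9613×10⁸ m.
r = 58230 + 79380 = 1.3761×10⁵ km = 1.376×10⁸ m.
Semi-major axis a = (r_p + r_a)/2 = 1.4463×10⁵ km = 1.446×10⁸ m.
Vis-viva: v² = μ(2/r − 1/a) = 3.793×10¹⁶ × (1.453×10⁻⁸ − 6.914×10⁻⁹) = 2.890×10⁸ m²/s².
v = 17000 m/s = 17.00 km/s.

v ≈ 17.00 km/s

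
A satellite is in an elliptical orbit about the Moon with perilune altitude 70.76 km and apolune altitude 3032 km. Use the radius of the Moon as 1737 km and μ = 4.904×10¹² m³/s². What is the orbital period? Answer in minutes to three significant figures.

T ≈ 282 minutes

r_p = 1737 + 70.76 = 1807.8 km = 1.8078×10⁶ m.
r_a = 1737 + 3032 = 4769.0 km = 4.7690×10⁶ m.
Semi-major axis a = (r_p + r_a)/2 = (1807.8 + 4769.0)/2 = 3288.4 km = 3.288×10⁶ m.
By Kepler's third law T = 2π√(a³/μ) = 2π × 2.693×10³ = 1.692×10⁴ s.
= 282.0 minutes.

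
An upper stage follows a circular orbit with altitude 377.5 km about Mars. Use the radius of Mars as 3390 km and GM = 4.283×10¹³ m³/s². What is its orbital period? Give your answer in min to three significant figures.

r = 3390 + 377.5 = 3767.5 km = 3.7675×10⁶ m.
Kepler's third law: T = 2π√(r³/μ) = 2π√((3.768×10⁶)³ / 4.283×10¹³).
r³/μ = 1.249×10⁶ s², so T = 2π × 1.117×10³ = 7.021×10³ s.
Converting: 7.021×10³ s ÷ 60.00 = 117.0 min.

T ≈ 117 min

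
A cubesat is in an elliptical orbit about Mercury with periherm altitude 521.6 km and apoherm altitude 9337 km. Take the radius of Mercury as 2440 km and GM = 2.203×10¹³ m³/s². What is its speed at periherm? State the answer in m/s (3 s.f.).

r_p = 2440 + 521.6 = 2961.6 km = 2.9616×10⁶ m.
r_a = 2440 + 9337 = 11777 km = 1.1777×10⁷ m.
Semi-major axis a = (r_p + r_a)/2 = 7369.3 km = 7.369×10⁶ m.
Vis-viva: v² = μ(2/r − 1/a) = 2.203×10¹³ × (6.753×10⁻⁷ − 1.357×10⁻⁷) = 1.189×10⁷ m²/s².
v = 3448 m/s.

v ≈ 3450 m/s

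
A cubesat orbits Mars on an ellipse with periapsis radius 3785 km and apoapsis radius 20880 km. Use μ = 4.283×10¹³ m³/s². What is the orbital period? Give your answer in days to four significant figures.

T ≈ 0.4812 days

Semi-major axis a = (r_p + r_a)/2 = (3785.0 + 20880)/2 = 12332 km = 1.233×10⁷ m.
By Kepler's third law T = 2π√(a³/μ) = 2π × 6.618×10³ = 4.158×10⁴ s.
= 0.4812 days.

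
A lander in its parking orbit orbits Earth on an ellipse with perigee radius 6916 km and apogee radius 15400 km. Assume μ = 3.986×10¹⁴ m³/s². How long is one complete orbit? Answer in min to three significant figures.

Semi-major axis a = (r_p + r_a)/2 = (6916.0 + 15400)/2 = 11158 km = 1.116×10⁷ m.
By Kepler's third law T = 2π√(a³/μ) = 2π × 1.867×10³ = 1.173×10⁴ s.
= 195.5 min.

T ≈ 195 min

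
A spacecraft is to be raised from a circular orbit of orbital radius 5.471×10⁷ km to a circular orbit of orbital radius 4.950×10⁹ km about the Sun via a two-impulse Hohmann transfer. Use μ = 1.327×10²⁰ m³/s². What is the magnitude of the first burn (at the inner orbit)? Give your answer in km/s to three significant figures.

Δv ≈ 20.0 km/s

r₁ = 5.471×10⁷ km = 5.471×10¹⁰ m.
r₂ = 4.950×10⁹ km = 4.950×10¹² m.
Transfer ellipse a_t = (r₁ + r₂)/2 = 2.502×10¹² m.
At r₁: circular v_c1 = √(μ/r₁) = 49250 m/s; transfer-perihelion v_p = √[μ(2/r₁ − 1/a_t)] = 69270 m/s.
Δv₁ = v_p − v_c1 = 20020 m/s.
= 20.02 km/s.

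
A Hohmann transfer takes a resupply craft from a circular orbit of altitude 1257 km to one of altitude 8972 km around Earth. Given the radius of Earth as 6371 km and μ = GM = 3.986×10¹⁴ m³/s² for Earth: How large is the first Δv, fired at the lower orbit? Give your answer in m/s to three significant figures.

r₁ = 6371 + 1257 = 7628.0 km = 7.6280×10⁶ m.
r₂ = 6371 + 8972 = 15343 km = 1.5343×10⁷ m.
Transfer ellipse a_t = (r₁ + r₂)/2 = 1.149×10⁷ m.
At r₁: circular v_c1 = √(μ/r₁) = 7229 m/s; transfer-perigee v_p = √[μ(2/r₁ − 1/a_t)] = 8355 m/s.
Δv₁ = v_p − v_c1 = 1126 m/s.

Δv ≈ 1130 m/s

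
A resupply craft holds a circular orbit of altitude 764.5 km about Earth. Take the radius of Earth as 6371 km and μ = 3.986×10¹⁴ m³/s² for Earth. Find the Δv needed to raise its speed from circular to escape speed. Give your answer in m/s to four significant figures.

Δv ≈ 3096 m/s

r = 6371 + 764.5 = 7135.5 km = 7.1355×10⁶ m.
Circular speed v_c = √(μ/r) = 7474 m/s.
Escape speed v_esc = √(2μ/r) = √2 × v_c = 10570 m/s.
Δv = v_esc − v_c = 3096 m/s.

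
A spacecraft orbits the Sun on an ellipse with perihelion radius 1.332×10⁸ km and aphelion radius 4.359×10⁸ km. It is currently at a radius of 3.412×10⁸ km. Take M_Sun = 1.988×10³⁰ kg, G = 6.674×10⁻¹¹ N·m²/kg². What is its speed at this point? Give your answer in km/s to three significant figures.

v ≈ 17.6 km/s

μ = GM = 6.674×10⁻¹¹ × 1.988×10³⁰ = 1.327×10²⁰ m³/s².
Semi-major axis a = (r_p + r_a)/2 = 2.8455×10⁸ km = 2.846×10¹¹ m.
Vis-viva: v² = μ(2/r − 1/a) = 1.327×10²⁰ × (5.862×10⁻¹² − 3.514×10⁻¹²) = 3.114×10⁸ m²/s².
v = 17650 m/s = 17.65 km/s.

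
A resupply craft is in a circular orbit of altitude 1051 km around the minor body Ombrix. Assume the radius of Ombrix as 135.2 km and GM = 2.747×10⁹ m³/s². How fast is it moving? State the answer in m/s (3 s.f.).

v ≈ 48.1 m/s

r = 135.2 + 1051 = 1186.2 km = 1.1862×10⁶ m.
For a circular orbit v = √(μ/r) = √(2.747×10⁹ / 1.186×10⁶) = √(2.316×10³) = 48.12 m/s.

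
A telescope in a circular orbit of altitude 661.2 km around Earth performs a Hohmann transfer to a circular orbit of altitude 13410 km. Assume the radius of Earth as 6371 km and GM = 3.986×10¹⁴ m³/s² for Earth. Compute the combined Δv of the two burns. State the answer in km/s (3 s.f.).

Δv_total ≈ 2.85 km/s

r₁ = 6371 + 661.2 = 7032.2 km = 7.0322×10⁶ m.
r₂ = 6371 + 13410 = 19781 km = 1.9781×10⁷ m.
Transfer ellipse a_t = (r₁ + r₂)/2 = 1.341×10⁷ m.
At r₁: circular v_c1 = √(μ/r₁) = 7529 m/s; transfer-perigee v_p = √[μ(2/r₁ − 1/a_t)] = 9145 m/s.
Δv₁ = v_p − v_c1 = 1616 m/s.
At r₂: circular v_c2 = √(μ/r₂) = 4489 m/s; transfer-apogee v_a = √[μ(2/r₂ − 1/a_t)] = 3251 m/s.
Δv₂ = v_c2 − v_a = 1238 m/s.
Total Δv = Δv₁ + Δv₂ = 2854 m/s = 2.854 km/s.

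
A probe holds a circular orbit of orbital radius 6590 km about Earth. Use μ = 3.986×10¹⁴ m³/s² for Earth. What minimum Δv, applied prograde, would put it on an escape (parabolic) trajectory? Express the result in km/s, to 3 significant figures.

Δv ≈ 3.22 km/s

r = 6590 km = 6.590×10⁶ m.
Circular speed v_c = √(μ/r) = 7777 m/s.
Escape speed v_esc = √(2μ/r) = √2 × v_c = 11000 m/s.
Δv = v_esc − v_c = 3221 m/s = 3.221 km/s.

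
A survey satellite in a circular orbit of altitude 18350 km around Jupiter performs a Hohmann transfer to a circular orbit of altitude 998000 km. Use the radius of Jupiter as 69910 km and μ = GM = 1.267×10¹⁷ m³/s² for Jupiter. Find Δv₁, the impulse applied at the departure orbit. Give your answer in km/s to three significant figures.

Δv ≈ 13.6 km/s

r₁ = 69910 + 18350 = 88260 km = 8.8260×10⁷ m.
r₂ = 69910 + 998000 = 1067900 km = 1.0679×10⁹ m.
Transfer ellipse a_t = (r₁ + r₂)/2 = 5.781×10⁸ m.
At r₁: circular v_c1 = √(μ/r₁) = 37890 m/s; transfer-perijove v_p = √[μ(2/r₁ − 1/a_t)] = 51500 m/s.
Δv₁ = v_p − v_c1 = 13610 m/s.
= 13.61 km/s.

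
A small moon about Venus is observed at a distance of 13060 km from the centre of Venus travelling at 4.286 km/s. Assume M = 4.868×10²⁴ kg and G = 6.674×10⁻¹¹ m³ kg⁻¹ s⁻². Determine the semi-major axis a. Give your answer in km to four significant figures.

μ = GM = 6.674×10⁻¹¹ × 4.868×10²⁴ = 3.249×10¹⁴ m³/s².
r = 1.306×10⁷ m.
Specific orbital energy ε = v²/2 − μ/r = (4286)²/2 − 3.249×10¹⁴/1.306×10⁷ = -1.569×10⁷ J/kg.
Since ε = −μ/(2a), a = −μ/(2ε) = 1.035×10⁷ m = 10352 km.

a ≈ 10350 km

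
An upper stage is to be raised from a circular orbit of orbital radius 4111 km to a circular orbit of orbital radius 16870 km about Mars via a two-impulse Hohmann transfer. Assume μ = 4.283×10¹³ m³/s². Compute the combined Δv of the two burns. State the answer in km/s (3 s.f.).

r₁ = 4111 km = 4.111×10⁶ m.
r₂ = 16870 km = 1.687×10⁷ m.
Transfer ellipse a_t = (r₁ + r₂)/2 = 1.049×10⁷ m.
At r₁: circular v_c1 = √(μ/r₁) = 3228 m/s; transfer-periapsis v_p = √[μ(2/r₁ − 1/a_t)] = 4093 m/s.
Δv₁ = v_p − v_c1 = 865.4 m/s.
At r₂: circular v_c2 = √(μ/r₂) = 1593 m/s; transfer-apoapsis v_a = √[μ(2/r₂ − 1/a_t)] = 997.5 m/s.
Δv₂ = v_c2 − v_a = 595.9 m/s.
Total Δv = Δv₁ + Δv₂ = 1461 m/s = 1.461 km/s.

Δv_total ≈ 1.46 km/s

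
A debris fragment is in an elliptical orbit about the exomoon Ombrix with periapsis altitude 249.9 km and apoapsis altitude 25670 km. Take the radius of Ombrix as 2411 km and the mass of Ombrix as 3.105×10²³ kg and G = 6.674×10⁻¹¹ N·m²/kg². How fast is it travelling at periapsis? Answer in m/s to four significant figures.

v ≈ 3772 m/s

μ = GM = 6.674×10⁻¹¹ × 3.105×10²³ = 2.072×10¹³ m³/s².
r_p = 2411 + 249.9 = 2660.9 km = 2.6609×10⁶ m.
r_a = 2411 + 25670 = 28081 km = 2.8081×10⁷ m.
Semi-major axis a = (r_p + r_a)/2 = 15371 km = 1.537×10⁷ m.
Vis-viva: v² = μ(2/r − 1/a) = 2.072×10¹³ × (7.516×10⁻⁷ − 6.506×10⁻⁸) = 1.423×10⁷ m²/s².
v = 3772 m/s.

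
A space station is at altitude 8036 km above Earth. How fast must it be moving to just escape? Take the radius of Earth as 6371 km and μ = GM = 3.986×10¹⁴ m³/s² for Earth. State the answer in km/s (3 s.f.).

r = 6371 + 8036 = 14407 km = 1.4407×10⁷ m.
Escape speed v_esc = √(2μ/r) = √(2 × 3.986×10¹⁴ / 1.441×10⁷) = √(5.533×10⁷) = 7439 m/s.
= 7.439 km/s.

v_esc ≈ 7.44 km/s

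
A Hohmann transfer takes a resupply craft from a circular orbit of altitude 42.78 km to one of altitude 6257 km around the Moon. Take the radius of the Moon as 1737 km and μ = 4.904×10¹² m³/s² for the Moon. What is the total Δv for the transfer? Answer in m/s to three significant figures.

r₁ = 1737 + 42.78 = 1779.8 km = 1.7798×10⁶ m.
r₂ = 1737 + 6257 = 7994.0 km = 7.9940×10⁶ m.
Transfer ellipse a_t = (r₁ + r₂)/2 = 4.887×10⁶ m.
At r₁: circular v_c1 = √(μ/r₁) = 1660 m/s; transfer-perilune v_p = √[μ(2/r₁ − 1/a_t)] = 2123 m/s.
Δv₁ = v_p − v_c1 = 463.1 m/s.
At r₂: circular v_c2 = √(μ/r₂) = 783.2 m/s; transfer-apolune v_a = √[μ(2/r₂ − 1/a_t)] = 472.7 m/s.
Δv₂ = v_c2 − v_a = 310.6 m/s.
Total Δv = Δv₁ + Δv₂ = 773.7 m/s.

Δv_total ≈ 774 m/s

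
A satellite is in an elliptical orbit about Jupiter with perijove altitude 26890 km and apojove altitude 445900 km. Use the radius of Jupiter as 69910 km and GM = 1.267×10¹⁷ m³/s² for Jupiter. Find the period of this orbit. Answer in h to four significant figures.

r_p = 69910 + 26890 = 96800 km = 9.6800×10⁷ m.
r_a = 69910 + 445900 = 515810 km = 5.1581×10⁸ m.
Semi-major axis a = (r_p + r_a)/2 = (96800 + 5.1581×10⁵)/2 = 3.0630×10⁵ km = 3.063×10⁸ m.
By Kepler's third law T = 2π√(a³/μ) = 2π × 1.506×10⁴ = 9.463×10⁴ s.
= 26.29 h.

T ≈ 26.29 h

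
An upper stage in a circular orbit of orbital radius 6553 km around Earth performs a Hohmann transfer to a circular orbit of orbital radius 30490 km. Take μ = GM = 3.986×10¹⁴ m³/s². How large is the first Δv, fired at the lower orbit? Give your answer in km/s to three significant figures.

r₁ = 6553 km = 6.553×10⁶ m.
r₂ = 30490 km = 3.049×10⁷ m.
Transfer ellipse a_t = (r₁ + r₂)/2 = 1.852×10⁷ m.
At r₁: circular v_c1 = √(μ/r₁) = 7799 m/s; transfer-perigee v_p = √[μ(2/r₁ − 1/a_t)] = 10010 m/s.
Δv₁ = v_p − v_c1 = 2207 m/s.
= 2.207 km/s.

Δv ≈ 2.21 km/s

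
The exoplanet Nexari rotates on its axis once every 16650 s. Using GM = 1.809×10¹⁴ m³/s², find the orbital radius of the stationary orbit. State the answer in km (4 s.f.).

r_sync ≈ 10830 km

A synchronous orbit has period T, so by Kepler's third law a = (μT²/4π²)^(1/3).
μT²/4π² = 1.809×10¹⁴ × (1.665×10⁴)² / 39.48 = 1.270×10²¹ m³.
a = 1.083×10⁷ m = 10830 km.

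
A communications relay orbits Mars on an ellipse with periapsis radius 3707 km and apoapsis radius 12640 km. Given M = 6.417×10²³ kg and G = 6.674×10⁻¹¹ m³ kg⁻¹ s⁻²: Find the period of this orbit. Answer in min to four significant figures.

T ≈ 373.9 min

μ = GM = 6.674×10⁻¹¹ × 6.417×10²³ = 4.283×10¹³ m³/s².
Semi-major axis a = (r_p + r_a)/2 = (3707.0 + 12640)/2 = 8173.5 km = 8.174×10⁶ m.
By Kepler's third law T = 2π√(a³/μ) = 2π × 3.571×10³ = 2.244×10⁴ s.
= 373.9 min.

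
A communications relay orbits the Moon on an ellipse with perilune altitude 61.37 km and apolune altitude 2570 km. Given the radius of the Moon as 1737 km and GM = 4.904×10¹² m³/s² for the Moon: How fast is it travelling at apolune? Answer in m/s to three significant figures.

r_p = 1737 + 61.37 = 1798.4 km = 1.7984×10⁶ m.
r_a = 1737 + 2570 = 4307.0 km = 4.3070×10⁶ m.
Semi-major axis a = (r_p + r_a)/2 = 3052.7 km = 3.053×10⁶ m.
Vis-viva: v² = μ(2/r − 1/a) = 4.904×10¹² × (4.644×10⁻⁷ − 3.276×10⁻⁷) = 6.708×10⁵ m²/s².
v = 819.0 m/s.

v ≈ 819 m/s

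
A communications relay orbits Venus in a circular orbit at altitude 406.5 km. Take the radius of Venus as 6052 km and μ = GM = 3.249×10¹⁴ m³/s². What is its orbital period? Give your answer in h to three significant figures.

T ≈ 1.59 h

r = 6052 + 406.5 = 6458.5 km = 6.4585×10⁶ m.
Kepler's third law: T = 2π√(r³/μ) = 2π√((6.458×10⁶)³ / 3.249×10¹⁴).
r³/μ = 8.292×10⁵ s², so T = 2π × 9.106×10² = 5.721×10³ s.
Converting: 5.721×10³ s ÷ 3600 = 1.589 h.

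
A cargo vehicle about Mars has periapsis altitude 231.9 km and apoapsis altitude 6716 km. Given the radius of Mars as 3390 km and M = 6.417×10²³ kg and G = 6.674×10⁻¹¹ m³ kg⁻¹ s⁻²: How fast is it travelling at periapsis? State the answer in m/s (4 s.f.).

μ = GM = 6.674×10⁻¹¹ × 6.417×10²³ = 4.283×10¹³ m³/s².
r_p = 3390 + 231.9 = 3621.9 km = 3.6219×10⁶ m.
r_a = 3390 + 6716 = 10106 km = 1.0106×10⁷ m.
Semi-major axis a = (r_p + r_a)/2 = 6863.9 km = 6.864×10⁶ m.
Vis-viva: v² = μ(2/r − 1/a) = 4.283×10¹³ × (5.522×10⁻⁷ − 1.457×10⁻⁷) = 1.741×10⁷ m²/s².
v = 4172 m/s.

v ≈ 4172 m/s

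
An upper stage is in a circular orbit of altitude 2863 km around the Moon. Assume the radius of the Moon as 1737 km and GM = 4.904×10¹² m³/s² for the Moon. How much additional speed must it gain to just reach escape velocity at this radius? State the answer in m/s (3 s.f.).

Δv ≈ 428 m/s

r = 1737 + 2863 = 4600.0 km = 4.6000×10⁶ m.
Circular speed v_c = √(μ/r) = 1033 m/s.
Escape speed v_esc = √(2μ/r) = √2 × v_c = 1460 m/s.
Δv = v_esc − v_c = 427.7 m/s.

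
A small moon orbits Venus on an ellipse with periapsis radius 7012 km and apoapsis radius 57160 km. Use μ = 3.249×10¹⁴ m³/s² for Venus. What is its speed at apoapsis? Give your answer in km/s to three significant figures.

Semi-major axis a = (r_p + r_a)/2 = 32086 km = 3.209×10⁷ m.
Vis-viva: v² = μ(2/r − 1/a) = 3.249×10¹⁴ × (3.499×10⁻⁸ − 3.117×10⁻⁸) = 1.242×10⁶ m²/s².
v = 1115 m/s = 1.115 km/s.

v ≈ 1.11 km/s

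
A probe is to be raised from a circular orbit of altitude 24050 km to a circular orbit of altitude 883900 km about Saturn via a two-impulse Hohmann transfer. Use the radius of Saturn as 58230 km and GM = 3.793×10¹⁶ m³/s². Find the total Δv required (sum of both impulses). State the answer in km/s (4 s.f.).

r₁ = 58230 + 24050 = 82280 km = 8.2280×10⁷ m.
r₂ = 58230 + 883900 = 942130 km = 9.4213×10⁸ m.
Transfer ellipse a_t = (r₁ + r₂)/2 = 5.122×10⁸ m.
At r₁: circular v_c1 = √(μ/r₁) = 21470 m/s; transfer-perikrone v_p = √[μ(2/r₁ − 1/a_t)] = 29120 m/s.
Δv₁ = v_p − v_c1 = 7648 m/s.
At r₂: circular v_c2 = √(μ/r₂) = 6345 m/s; transfer-apokrone v_a = √[μ(2/r₂ − 1/a_t)] = 2543 m/s.
Δv₂ = v_c2 − v_a = 3802 m/s.
Total Δv = Δv₁ + Δv₂ = 11450 m/s = 11.45 km/s.

Δv_total ≈ 11.45 km/s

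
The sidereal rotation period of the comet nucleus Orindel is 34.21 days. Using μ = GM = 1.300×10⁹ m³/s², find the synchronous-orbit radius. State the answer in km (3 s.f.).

T = 34.21 days = 2.956×10⁶ s.
A synchronous orbit has period T, so by Kepler's third law a = (μT²/4π²)^(1/3).
μT²/4π² = 1.300×10⁹ × (2.956×10⁶)² / 39.48 = 2.877×10²⁰ m³.
a = 6.601×10⁶ m = 6601.4 km.

r_sync ≈ 6600 km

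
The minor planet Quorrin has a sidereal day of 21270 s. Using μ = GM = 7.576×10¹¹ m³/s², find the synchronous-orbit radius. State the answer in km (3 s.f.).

A synchronous orbit has period T, so by Kepler's third law a = (μT²/4π²)^(1/3).
μT²/4π² = 7.576×10¹¹ × (2.127×10⁴)² / 39.48 = 8.682×10¹⁸ m³.
a = 2.055×10⁶ m = 2055.3 km.

r_sync ≈ 2060 km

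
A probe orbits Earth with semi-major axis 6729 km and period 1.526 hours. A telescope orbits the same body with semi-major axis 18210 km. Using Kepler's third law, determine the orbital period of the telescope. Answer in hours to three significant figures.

Kepler's third law: T² ∝ a³, so T₂ = T₁ (a₂/a₁)^(3/2).
a₂/a₁ = 2.706, (a₂/a₁)^(3/2) = 4.452.
T₂ = 1.526 × 4.452 = 6.794 hours.

T₂ ≈ 6.79 hours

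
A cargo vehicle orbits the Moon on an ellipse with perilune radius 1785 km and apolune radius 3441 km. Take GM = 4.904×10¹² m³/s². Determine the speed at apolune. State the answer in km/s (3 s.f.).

Semi-major axis a = (r_p + r_a)/2 = 2613.0 km = 2.613×10⁶ m.
Vis-viva: v² = μ(2/r − 1/a) = 4.904×10¹² × (5.812×10⁻⁷ − 3.827×10⁻⁷) = 9.736×10⁵ m²/s².
v = 986.7 m/s = 0.9867 km/s.

v ≈ 0.987 km/s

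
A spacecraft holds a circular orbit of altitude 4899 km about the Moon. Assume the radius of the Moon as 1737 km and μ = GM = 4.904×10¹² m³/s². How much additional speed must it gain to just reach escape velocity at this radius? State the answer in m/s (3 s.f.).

Δv ≈ 356 m/s

r = 1737 + 4899 = 6636.0 km = 6.6360×10⁶ m.
Circular speed v_c = √(μ/r) = 859.7 m/s.
Escape speed v_esc = √(2μ/r) = √2 × v_c = 1216 m/s.
Δv = v_esc − v_c = 356.1 m/s.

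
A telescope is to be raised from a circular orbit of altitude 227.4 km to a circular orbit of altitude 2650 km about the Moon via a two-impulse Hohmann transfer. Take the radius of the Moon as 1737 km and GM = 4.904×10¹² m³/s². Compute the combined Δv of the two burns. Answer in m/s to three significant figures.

Δv_total ≈ 503 m/s

r₁ = 1737 + 227.4 = 1964.4 km = 1.9644×10⁶ m.
r₂ = 1737 + 2650 = 4387.0 km = 4.3870×10⁶ m.
Transfer ellipse a_t = (r₁ + r₂)/2 = 3.176×10⁶ m.
At r₁: circular v_c1 = √(μ/r₁) = 1580 m/s; transfer-perilune v_p = √[μ(2/r₁ − 1/a_t)] = 1857 m/s.
Δv₁ = v_p − v_c1 = 277.0 m/s.
At r₂: circular v_c2 = √(μ/r₂) = 1057 m/s; transfer-apolune v_a = √[μ(2/r₂ − 1/a_t)] = 831.5 m/s.
Δv₂ = v_c2 − v_a = 225.7 m/s.
Total Δv = Δv₁ + Δv₂ = 502.8 m/s.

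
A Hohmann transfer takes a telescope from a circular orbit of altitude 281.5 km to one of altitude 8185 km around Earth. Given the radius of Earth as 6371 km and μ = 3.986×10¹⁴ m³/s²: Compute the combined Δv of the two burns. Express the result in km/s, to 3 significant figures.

r₁ = 6371 + 281.5 = 6652.5 km = 6.6525×10⁶ m.
r₂ = 6371 + 8185 = 14556 km = 1.4556×10⁷ m.
Transfer ellipse a_t = (r₁ + r₂)/2 = 1.060×10⁷ m.
At r₁: circular v_c1 = √(μ/r₁) = 7741 m/s; transfer-perigee v_p = √[μ(2/r₁ − 1/a_t)] = 9069 m/s.
Δv₁ = v_p − v_c1 = 1328 m/s.
At r₂: circular v_c2 = √(μ/r₂) = 5233 m/s; transfer-apogee v_a = √[μ(2/r₂ − 1/a_t)] = 4145 m/s.
Δv₂ = v_c2 − v_a = 1088 m/s.
Total Δv = Δv₁ + Δv₂ = 2417 m/s = 2.417 km/s.

Δv_total ≈ 2.42 km/s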